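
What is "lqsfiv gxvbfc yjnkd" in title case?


Input string: 'lqsfiv gxvbfc yjnkd'
Operation: capitalize first letter of each word
Word transformations: 'lqsfiv'->'Lqsfiv', 'gxvbfc'->'Gxvbfc', 'yjnkd'->'Yjnkd'
Result: Lqsfiv Gxvbfc Yjnkd


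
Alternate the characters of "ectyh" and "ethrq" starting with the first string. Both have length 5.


String 1: 'ectyh'
String 2: 'ethrq'
Operation: alternate characters
Pairs: 'e'+'e', 'c'+'t', 't'+'h', 'y'+'r', 'h'+'q'
Result: eectthyrhq


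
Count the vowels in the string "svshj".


Input string: 'svshj'
Operation: count vowels (a, e, i, o, u)
Scan: s[0]='s', s[1]='v', s[2]='s', s[3]='h', s[4]='j'
Vowels found: 0
Result: 0


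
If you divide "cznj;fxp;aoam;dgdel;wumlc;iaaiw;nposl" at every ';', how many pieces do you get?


Input string: 'cznj;fxp;aoam;dgdel;wumlc;iaaiw;nposl'
Delimiter: ';'
Split result: 'cznj', 'fxp', 'aoam', 'dgdel', 'wumlc', 'iaaiw', 'nposl'
Number of parts: 7


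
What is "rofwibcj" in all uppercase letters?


Input string: 'rofwibcj'
Operation: convert each letter to uppercase
Mapping: 'r'->'R', 'o'->'O', 'f'->'F', 'w'->'W', 'i'->'I', 'b'->'B', 'c'->'C', 'j'->'J'
Result: ROFWIBCJ


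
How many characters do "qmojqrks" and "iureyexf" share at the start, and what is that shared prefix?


String 1: 'qmojqrks'
String 2: 'iureyexf'
Compare position by position:
pos 0: 'q' vs 'i' differ -> stop
Longest common prefix: "" (length 0)


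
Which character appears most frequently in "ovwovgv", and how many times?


Input: 'ovwovgv'
Operation: tally each character
Counts: 'g':1, 'o':2, 'v':3, 'w':1
Maximum: 'v' appears 3 times


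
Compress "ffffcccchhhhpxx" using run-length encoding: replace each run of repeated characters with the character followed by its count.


Input: 'ffffcccchhhhpxx'
Operation: identify consecutive runs
Runs: 'ffff' -> f4, 'cccc' -> c4, 'hhhh' -> h4, 'p' -> p1, 'xx' -> x2
Encoded: f4c4h4p1x2


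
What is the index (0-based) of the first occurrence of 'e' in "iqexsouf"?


Input string: 'iqexsouf'
Target: 'e'
Scanning left to right: s[0]='i', s[1]='q', s[2]='e'
First match at index: 2


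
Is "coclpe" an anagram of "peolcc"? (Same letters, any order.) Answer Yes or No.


String 1: 'peolcc' -> sorted: 'ccelop'
String 2: 'coclpe' -> sorted: 'ccelop'
Compare sorted forms: 'ccelop' == 'ccelop'
Anagram: Yes


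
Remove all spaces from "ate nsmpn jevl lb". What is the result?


Input string: 'ate nsmpn jevl lb'
Operation: remove all spaces
Words: 'ate', 'nsmpn', 'jevl', 'lb'
Join without spaces: atensmpnjevllb


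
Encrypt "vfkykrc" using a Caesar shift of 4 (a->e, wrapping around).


Input: 'vfkykrc', shift = 4
Operation: for each letter, (position + 4) mod 26
Mapping: 'v'(21+4=25)->'z', 'f'(5+4=9)->'j', 'k'(10+4=14)->'o', 'y'(24+4=28, 28 mod 26=2)->'c', 'k'(10+4=14)->'o', 'r'(17+4=21)->'v', 'c'(2+4=6)->'g'
Result: zjocovg


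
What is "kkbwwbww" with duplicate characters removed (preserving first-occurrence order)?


Input: 'kkbwwbww'
Operation: keep first occurrence of each character
Scan: s[0]='k' new -> keep; s[1]='k' seen -> skip; s[2]='b' new -> keep; s[3]='w' new -> keep; s[4]='w' seen -> skip; s[5]='b' seen -> skip; s[6]='w' seen -> skip; s[7]='w' seen -> skip
Result: kbw


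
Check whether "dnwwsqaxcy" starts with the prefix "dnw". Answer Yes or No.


Input string: 'dnwwsqaxcy'
Prefix to check: 'dnw'
First 3 characters of input: 'dnw'
Match: True
Result: Yes


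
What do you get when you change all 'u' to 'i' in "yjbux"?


Input string: 'yjbux'
Operation: replace 'u' with 'i'
Positions of 'u': 3
After replacement: yjbix


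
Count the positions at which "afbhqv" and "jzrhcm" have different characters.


String 1: 'afbhqv'
String 2: 'jzrhcm'
Compare each position: pos 0: 'a'!='j', pos 1: 'f'!='z', pos 2: 'b'!='r', pos 3: 'h'=='h', pos 4: 'q'!='c', pos 5: 'v'!='m'
Differing positions: 5
Hamming distance: 5


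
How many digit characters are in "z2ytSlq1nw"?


Input string: 'z2ytSlq1nw'
Operation: count digit characters (0-9)
Scan: 'z', '2'(digit), 'y', 't', 'S', 'l', 'q', '1'(digit), 'n', 'w'
Digits found: 2
Result: 2


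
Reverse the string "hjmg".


Input string: 'hjmg'
Operation: reverse character order
Original order: 'h' -> 'j' -> 'm' -> 'g'
Reversed order: 'g' -> 'm' -> 'j' -> 'h'
Result: gmjh


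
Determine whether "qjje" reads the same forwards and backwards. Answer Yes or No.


Input string: 'qjje'
Reversed: 'ejjq'
Compare pairs: s[0]='q' vs s[3]='e' (mismatch), s[1]='j' vs s[2]='j' (match)
Palindrome: No


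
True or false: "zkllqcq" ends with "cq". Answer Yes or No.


Input string: 'zkllqcq'
Suffix to check: 'cq'
Last 2 characters of input: 'cq'
Match: True
Result: Yes


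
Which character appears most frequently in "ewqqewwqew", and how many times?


Input: 'ewqqewwqew'
Operation: tally each character
Counts: 'e':3, 'q':3, 'w':4
Maximum: 'w' appears 4 times


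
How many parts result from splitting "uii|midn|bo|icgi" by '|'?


Input string: 'uii|midn|bo|icgi'
Delimiter: '|'
Split result: 'uii', 'midn', 'bo', 'icgi'
Number of parts: 4


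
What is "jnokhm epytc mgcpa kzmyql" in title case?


Input string: 'jnokhm epytc mgcpa kzmyql'
Operation: capitalize first letter of each word
Word transformations: 'jnokhm'->'Jnokhm', 'epytc'->'Epytc', 'mgcpa'->'Mgcpa', 'kzmyql'->'Kzmyql'
Result: Jnokhm Epytc Mgcpa Kzmyql


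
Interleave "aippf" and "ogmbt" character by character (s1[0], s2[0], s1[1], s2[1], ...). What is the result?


String 1: 'aippf'
String 2: 'ogmbt'
Operation: alternate characters
Pairs: 'a'+'o', 'i'+'g', 'p'+'m', 'p'+'b', 'f'+'t'
Result: aoigpmpbft


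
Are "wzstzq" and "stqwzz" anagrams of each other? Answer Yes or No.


String 1: 'wzstzq' -> sorted: 'qstwzz'
String 2: 'stqwzz' -> sorted: 'qstwzz'
Compare sorted forms: 'qstwzz' == 'qstwzz'
Anagram: Yes


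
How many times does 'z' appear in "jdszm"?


Input string: 'jdszm'
Target character: 'z'
Scan each position: s[3]='z'
Matches found at indices: 3
Total: 1


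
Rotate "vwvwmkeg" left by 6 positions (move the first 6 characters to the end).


Input: 'vwvwmkeg', shift = 6
Operation: split at index 6 and swap parts
Front part s[0:6] = 'vwvwmk'
Back part s[6:] = 'eg'
Rotated = back + front = 'eg' + 'vwvwmk'
Result: egvwvwmk


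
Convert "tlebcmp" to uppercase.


Input string: 'tlebcmp'
Operation: convert each letter to uppercase
Mapping: 't'->'T', 'l'->'L', 'e'->'E', 'b'->'B', 'c'->'C', 'm'->'M', 'p'->'P'
Result: TLEBCMP


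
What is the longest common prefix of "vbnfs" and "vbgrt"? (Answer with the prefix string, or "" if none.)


String 1: 'vbnfs'
String 2: 'vbgrt'
Compare position by position:
pos 0: 'v' vs 'v' match
pos 1: 'b' vs 'b' match
pos 2: 'n' vs 'g' differ -> stop
Longest common prefix: "vb" (length 2)


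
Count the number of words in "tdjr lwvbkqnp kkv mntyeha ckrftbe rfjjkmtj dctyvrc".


Input string: 'tdjr lwvbkqnp kkv mntyeha ckrftbe rfjjkmtj dctyvrc'
Operation: split by spaces
Words found: 'tdjr', 'lwvbkqnp', 'kkv', 'mntyeha', 'ckrftbe', 'rfjjkmtj', 'dctyvrc'
Word count: 7


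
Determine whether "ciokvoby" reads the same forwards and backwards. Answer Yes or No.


Input string: 'ciokvoby'
Reversed: 'ybovkoic'
Compare pairs: s[0]='c' vs s[7]='y' (mismatch), s[1]='i' vs s[6]='b' (mismatch), s[2]='o' vs s[5]='o' (match), s[3]='k' vs s[4]='v' (mismatch)
Palindrome: No


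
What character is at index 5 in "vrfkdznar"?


Input string: 'vrfkdznar'
Operation: get character at index 5
Index mapping: s[0]='v', s[1]='r', s[2]='f', s[3]='k', s[4]='d', s[5]='z'
Result: 'z'


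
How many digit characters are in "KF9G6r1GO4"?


Input string: 'KF9G6r1GO4'
Operation: count digit characters (0-9)
Scan: 'K', 'F', '9'(digit), 'G', '6'(digit), 'r', '1'(digit), 'G', 'O', '4'(digit)
Digits found: 4
Result: 4


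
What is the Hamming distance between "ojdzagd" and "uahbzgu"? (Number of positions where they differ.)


String 1: 'ojdzagd'
String 2: 'uahbzgu'
Compare each position: pos 0: 'o'!='u', pos 1: 'j'!='a', pos 2: 'd'!='h', pos 3: 'z'!='b', pos 4: 'a'!='z', pos 5: 'g'=='g', pos 6: 'd'!='u'
Differing positions: 6
Hamming distance: 6


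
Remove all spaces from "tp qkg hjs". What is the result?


Input string: 'tp qkg hjs'
Operation: remove all spaces
Words: 'tp', 'qkg', 'hjs'
Join without spaces: tpqkghjs


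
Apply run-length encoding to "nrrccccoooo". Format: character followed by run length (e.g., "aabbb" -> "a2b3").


Input: 'nrrccccoooo'
Operation: identify consecutive runs
Runs: 'n' -> n1, 'rr' -> r2, 'cccc' -> c4, 'oooo' -> o4
Encoded: n1r2c4o4


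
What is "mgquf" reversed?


Input string: 'mgquf'
Operation: reverse character order
Original order: 'm' -> 'g' -> 'q' -> 'u' -> 'f'
Reversed order: 'f' -> 'u' -> 'q' -> 'g' -> 'm'
Result: fuqgm


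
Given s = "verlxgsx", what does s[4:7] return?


Input string: 'verlxgsx'
Operation: slice [4:7]
Extract characters: s[4]='x', s[5]='g', s[6]='s'
Result: xgs


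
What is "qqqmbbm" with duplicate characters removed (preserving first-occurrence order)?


Input: 'qqqmbbm'
Operation: keep first occurrence of each character
Scan: s[0]='q' new -> keep; s[1]='q' seen -> skip; s[2]='q' seen -> skip; s[3]='m' new -> keep; s[4]='b' new -> keep; s[5]='b' seen -> skip; s[6]='m' seen -> skip
Result: qmb


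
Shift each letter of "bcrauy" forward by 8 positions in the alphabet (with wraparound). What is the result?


Input: 'bcrauy', shift = 8
Operation: for each letter, (position + 8) mod 26
Mapping: 'b'(1+8=9)->'j', 'c'(2+8=10)->'k', 'r'(17+8=25)->'z', 'a'(0+8=8)->'i', 'u'(20+8=28, 28 mod 26=2)->'c', 'y'(24+8=32, 32 mod 26=6)->'g'
Result: jkzicg


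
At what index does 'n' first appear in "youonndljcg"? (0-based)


Input string: 'youonndljcg'
Target: 'n'
Scanning left to right: s[0]='y', s[1]='o', s[2]='u', s[3]='o', s[4]='n'
First match at index: 4


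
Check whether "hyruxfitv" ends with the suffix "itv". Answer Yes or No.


Input string: 'hyruxfitv'
Suffix to check: 'itv'
Last 3 characters of input: 'itv'
Match: True
Result: Yes


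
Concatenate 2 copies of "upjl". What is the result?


Input string: 'upjl'
Operation: repeat 2 times
Concatenation: 'upjl' + 'upjl'
Result: upjlupjl


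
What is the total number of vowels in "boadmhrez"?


Input string: 'boadmhrez'
Operation: count vowels (a, e, i, o, u)
Scan: s[0]='b', s[1]='o' (vowel), s[2]='a' (vowel), s[3]='d', s[4]='m', s[5]='h', s[6]='r', s[7]='e' (vowel), s[8]='z'
Vowels found: 3
Result: 3


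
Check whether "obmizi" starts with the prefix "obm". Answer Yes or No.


Input string: 'obmizi'
Prefix to check: 'obm'
First 3 characters of input: 'obm'
Match: True
Result: Yes


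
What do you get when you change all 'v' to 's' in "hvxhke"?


Input string: 'hvxhke'
Operation: replace 'v' with 's'
Positions of 'v': 1
After replacement: hsxhke


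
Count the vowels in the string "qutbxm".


Input string: 'qutbxm'
Operation: count vowels (a, e, i, o, u)
Scan: s[0]='q', s[1]='u' (vowel), s[2]='t', s[3]='b', s[4]='x', s[5]='m'
Vowels found: 1
Result: 1


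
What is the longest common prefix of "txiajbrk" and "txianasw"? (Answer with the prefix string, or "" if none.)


String 1: 'txiajbrk'
String 2: 'txianasw'
Compare position by position:
pos 0: 't' vs 't' match
pos 1: 'x' vs 'x' match
pos 2: 'i' vs 'i' match
pos 3: 'a' vs 'a' match
pos 4: 'j' vs 'n' differ -> stop
Longest common prefix: "txia" (length 4)


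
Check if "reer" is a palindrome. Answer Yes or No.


Input string: 'reer'
Reversed: 'reer'
Compare pairs: s[0]='r' vs s[3]='r' (match), s[1]='e' vs s[2]='e' (match)
Palindrome: Yes


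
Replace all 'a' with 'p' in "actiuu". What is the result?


Input string: 'actiuu'
Operation: replace 'a' with 'p'
Positions of 'a': 0
After replacement: pctiuu


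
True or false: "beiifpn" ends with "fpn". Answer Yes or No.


Input string: 'beiifpn'
Suffix to check: 'fpn'
Last 3 characters of input: 'fpn'
Match: True
Result: Yes


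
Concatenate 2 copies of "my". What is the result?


Input string: 'my'
Operation: repeat 2 times
Concatenation: 'my' + 'my'
Result: mymy


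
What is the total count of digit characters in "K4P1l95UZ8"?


Input string: 'K4P1l95UZ8'
Operation: count digit characters (0-9)
Scan: 'K', '4'(digit), 'P', '1'(digit), 'l', '9'(digit), '5'(digit), 'U', 'Z', '8'(digit)
Digits found: 5
Result: 5


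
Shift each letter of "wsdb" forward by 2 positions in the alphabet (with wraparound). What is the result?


Input: 'wsdb', shift = 2
Operation: for each letter, (position + 2) mod 26
Mapping: 'w'(22+2=24)->'y', 's'(18+2=20)->'u', 'd'(3+2=5)->'f', 'b'(1+2=3)->'d'
Result: yufd


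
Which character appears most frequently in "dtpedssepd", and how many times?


Input: 'dtpedssepd'
Operation: tally each character
Counts: 'd':3, 'e':2, 'p':2, 's':2, 't':1
Maximum: 'd' appears 3 times


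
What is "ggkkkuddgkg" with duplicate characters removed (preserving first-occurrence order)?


Input: 'ggkkkuddgkg'
Operation: keep first occurrence of each character
Scan: s[0]='g' new -> keep; s[1]='g' seen -> skip; s[2]='k' new -> keep; s[3]='k' seen -> skip; s[4]='k' seen -> skip; s[5]='u' new -> keep; s[6]='d' new -> keep; s[7]='d' seen -> skip; s[8]='g' seen -> skip; s[9]='k' seen -> skip; s[10]='g' seen -> skip
Result: gkud


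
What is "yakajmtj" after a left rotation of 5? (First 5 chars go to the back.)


Input: 'yakajmtj', shift = 5
Operation: split at index 5 and swap parts
Front part s[0:5] = 'yakaj'
Back part s[5:] = 'mtj'
Rotated = back + front = 'mtj' + 'yakaj'
Result: mtjyakaj


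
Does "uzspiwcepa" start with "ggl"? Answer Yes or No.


Input string: 'uzspiwcepa'
Prefix to check: 'ggl'
First 3 characters of input: 'uzs'
Match: False
Result: No


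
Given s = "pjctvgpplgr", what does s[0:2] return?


Input string: 'pjctvgpplgr'
Operation: slice [0:2]
Extract characters: s[0]='p', s[1]='j'
Result: pj


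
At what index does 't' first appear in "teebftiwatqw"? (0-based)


Input string: 'teebftiwatqw'
Target: 't'
Scanning left to right: s[0]='t'
First match at index: 0


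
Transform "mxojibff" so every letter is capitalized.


Input string: 'mxojibff'
Operation: convert each letter to uppercase
Mapping: 'm'->'M', 'x'->'X', 'o'->'O', 'j'->'J', 'i'->'I', 'b'->'B', 'f'->'F', 'f'->'F'
Result: MXOJIBFF


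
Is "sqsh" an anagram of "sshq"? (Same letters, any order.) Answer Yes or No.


String 1: 'sshq' -> sorted: 'hqss'
String 2: 'sqsh' -> sorted: 'hqss'
Compare sorted forms: 'hqss' == 'hqss'
Anagram: Yes


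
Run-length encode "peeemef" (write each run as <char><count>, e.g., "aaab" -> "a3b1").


Input: 'peeemef'
Operation: identify consecutive runs
Runs: 'p' -> p1, 'eee' -> e3, 'm' -> m1, 'e' -> e1, 'f' -> f1
Encoded: p1e3m1e1f1


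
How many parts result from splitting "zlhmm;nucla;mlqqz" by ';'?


Input string: 'zlhmm;nucla;mlqqz'
Delimiter: ';'
Split result: 'zlhmm', 'nucla', 'mlqqz'
Number of parts: 3


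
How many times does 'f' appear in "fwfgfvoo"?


Input string: 'fwfgfvoo'
Target character: 'f'
Scan each position: s[0]='f', s[2]='f', s[4]='f'
Matches found at indices: 0, 2, 4
Total: 3


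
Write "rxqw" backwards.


Input string: 'rxqw'
Operation: reverse character order
Original order: 'r' -> 'x' -> 'q' -> 'w'
Reversed order: 'w' -> 'q' -> 'x' -> 'r'
Result: wqxr


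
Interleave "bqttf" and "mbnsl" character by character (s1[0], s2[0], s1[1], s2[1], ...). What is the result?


String 1: 'bqttf'
String 2: 'mbnsl'
Operation: alternate characters
Pairs: 'b'+'m', 'q'+'b', 't'+'n', 't'+'s', 'f'+'l'
Result: bmqbtntsfl


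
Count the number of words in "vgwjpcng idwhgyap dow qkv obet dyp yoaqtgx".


Input string: 'vgwjpcng idwhgyap dow qkv obet dyp yoaqtgx'
Operation: split by spaces
Words found: 'vgwjpcng', 'idwhgyap', 'dow', 'qkv', 'obet', 'dyp', 'yoaqtgx'
Word count: 7


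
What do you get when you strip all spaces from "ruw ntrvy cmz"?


Input string: 'ruw ntrvy cmz'
Operation: remove all spaces
Words: 'ruw', 'ntrvy', 'cmz'
Join without spaces: ruwntrvycmz


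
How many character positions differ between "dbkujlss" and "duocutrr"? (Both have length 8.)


String 1: 'dbkujlss'
String 2: 'duocutrr'
Compare each position: pos 0: 'd'=='d', pos 1: 'b'!='u', pos 2: 'k'!='o', pos 3: 'u'!='c', pos 4: 'j'!='u', pos 5: 'l'!='t', pos 6: 's'!='r', pos 7: 's'!='r'
Differing positions: 7
Hamming distance: 7


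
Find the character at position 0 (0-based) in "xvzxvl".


Input string: 'xvzxvl'
Operation: get character at index 0
Index mapping: s[0]='x'
Result: 'x'


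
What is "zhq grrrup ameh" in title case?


Input string: 'zhq grrrup ameh'
Operation: capitalize first letter of each word
Word transformations: 'zhq'->'Zhq', 'grrrup'->'Grrrup', 'ameh'->'Ameh'
Result: Zhq Grrrup Ameh


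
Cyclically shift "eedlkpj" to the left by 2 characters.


Input: 'eedlkpj', shift = 2
Operation: split at index 2 and swap parts
Front part s[0:2] = 'ee'
Back part s[2:] = 'dlkpj'
Rotated = back + front = 'dlkpj' + 'ee'
Result: dlkpjee


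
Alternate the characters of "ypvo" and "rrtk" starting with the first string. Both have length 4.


String 1: 'ypvo'
String 2: 'rrtk'
Operation: alternate characters
Pairs: 'y'+'r', 'p'+'r', 'v'+'t', 'o'+'k'
Result: yrprvtok


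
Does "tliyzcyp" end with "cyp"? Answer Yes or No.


Input string: 'tliyzcyp'
Suffix to check: 'cyp'
Last 3 characters of input: 'cyp'
Match: True
Result: Yes


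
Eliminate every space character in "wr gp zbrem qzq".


Input string: 'wr gp zbrem qzq'
Operation: remove all spaces
Words: 'wr', 'gp', 'zbrem', 'qzq'
Join without spaces: wrgpzbremqzq


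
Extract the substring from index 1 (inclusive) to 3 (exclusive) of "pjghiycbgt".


Input string: 'pjghiycbgt'
Operation: slice [1:3]
Extract characters: s[1]='j', s[2]='g'
Result: jg


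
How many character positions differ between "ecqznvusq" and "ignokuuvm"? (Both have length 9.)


String 1: 'ecqznvusq'
String 2: 'ignokuuvm'
Compare each position: pos 0: 'e'!='i', pos 1: 'c'!='g', pos 2: 'q'!='n', pos 3: 'z'!='o', pos 4: 'n'!='k', pos 5: 'v'!='u', pos 6: 'u'=='u', pos 7: 's'!='v', pos 8: 'q'!='m'
Differing positions: 8
Hamming distance: 8


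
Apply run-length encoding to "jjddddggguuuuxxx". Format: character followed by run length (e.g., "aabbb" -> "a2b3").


Input: 'jjddddggguuuuxxx'
Operation: identify consecutive runs
Runs: 'jj' -> j2, 'dddd' -> d4, 'ggg' -> g3, 'uuuu' -> u4, 'xxx' -> x3
Encoded: j2d4g3u4x3


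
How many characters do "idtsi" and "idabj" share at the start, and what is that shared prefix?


String 1: 'idtsi'
String 2: 'idabj'
Compare position by position:
pos 0: 'i' vs 'i' match
pos 1: 'd' vs 'd' match
pos 2: 't' vs 'a' differ -> stop
Longest common prefix: "id" (length 2)


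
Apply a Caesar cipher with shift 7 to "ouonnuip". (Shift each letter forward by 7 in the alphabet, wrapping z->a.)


Input: 'ouonnuip', shift = 7
Operation: for each letter, (position + 7) mod 26
Mapping: 'o'(14+7=21)->'v', 'u'(20+7=27, 27 mod 26=1)->'b', 'o'(14+7=21)->'v', 'n'(13+7=20)->'u', 'n'(13+7=20)->'u', 'u'(20+7=27, 27 mod 26=1)->'b', 'i'(8+7=15)->'p', 'p'(15+7=22)->'w'
Result: vbvuubpw


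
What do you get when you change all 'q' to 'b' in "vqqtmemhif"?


Input string: 'vqqtmemhif'
Operation: replace 'q' with 'b'
Positions of 'q': 1, 2
After replacement: vbbtmemhif


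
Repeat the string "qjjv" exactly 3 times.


Input string: 'qjjv'
Operation: repeat 3 times
Concatenation: 'qjjv' + 'qjjv' + 'qjjv'
Result: qjjvqjjvqjjv


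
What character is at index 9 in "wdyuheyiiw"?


Input string: 'wdyuheyiiw'
Operation: get character at index 9
Index mapping: s[0]='w', s[1]='d', s[2]='y', s[3]='u', s[4]='h', s[5]='e', s[6]='y', s[7]='i', s[8]='i', s[9]='w'
Result: 'w'


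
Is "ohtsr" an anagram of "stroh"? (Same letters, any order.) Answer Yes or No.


String 1: 'stroh' -> sorted: 'horst'
String 2: 'ohtsr' -> sorted: 'horst'
Compare sorted forms: 'horst' == 'horst'
Anagram: Yes


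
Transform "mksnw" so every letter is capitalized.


Input string: 'mksnw'
Operation: convert each letter to uppercase
Mapping: 'm'->'M', 'k'->'K', 's'->'S', 'n'->'N', 'w'->'W'
Result: MKSNW


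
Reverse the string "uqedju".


Input string: 'uqedju'
Operation: reverse character order
Original order: 'u' -> 'q' -> 'e' -> 'd' -> 'j' -> 'u'
Reversed order: 'u' -> 'j' -> 'd' -> 'e' -> 'q' -> 'u'
Result: ujdequ


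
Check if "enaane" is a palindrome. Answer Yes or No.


Input string: 'enaane'
Reversed: 'enaane'
Compare pairs: s[0]='e' vs s[5]='e' (match), s[1]='n' vs s[4]='n' (match), s[2]='a' vs s[3]='a' (match)
Palindrome: Yes


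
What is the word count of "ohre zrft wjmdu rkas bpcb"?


Input string: 'ohre zrft wjmdu rkas bpcb'
Operation: split by spaces
Words found: 'ohre', 'zrft', 'wjmdu', 'rkas', 'bpcb'
Word count: 5


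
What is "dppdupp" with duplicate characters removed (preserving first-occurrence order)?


Input: 'dppdupp'
Operation: keep first occurrence of each character
Scan: s[0]='d' new -> keep; s[1]='p' new -> keep; s[2]='p' seen -> skip; s[3]='d' seen -> skip; s[4]='u' new -> keep; s[5]='p' seen -> skip; s[6]='p' seen -> skip
Result: dpu


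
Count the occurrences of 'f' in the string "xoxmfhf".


Input string: 'xoxmfhf'
Target character: 'f'
Scan each position: s[4]='f', s[6]='f'
Matches found at indices: 4, 6
Total: 2


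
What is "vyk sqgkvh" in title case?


Input string: 'vyk sqgkvh'
Operation: capitalize first letter of each word
Word transformations: 'vyk'->'Vyk', 'sqgkvh'->'Sqgkvh'
Result: Vyk Sqgkvh


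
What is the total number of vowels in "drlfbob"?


Input string: 'drlfbob'
Operation: count vowels (a, e, i, o, u)
Scan: s[0]='d', s[1]='r', s[2]='l', s[3]='f', s[4]='b', s[5]='o' (vowel), s[6]='b'
Vowels found: 1
Result: 1


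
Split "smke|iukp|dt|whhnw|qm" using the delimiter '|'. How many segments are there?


Input string: 'smke|iukp|dt|whhnw|qm'
Delimiter: '|'
Split result: 'smke', 'iukp', 'dt', 'whhnw', 'qm'
Number of parts: 5


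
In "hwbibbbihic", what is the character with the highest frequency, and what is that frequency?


Input: 'hwbibbbihic'
Operation: tally each character
Counts: 'b':4, 'c':1, 'h':2, 'i':3, 'w':1
Maximum: 'b' appears 4 times


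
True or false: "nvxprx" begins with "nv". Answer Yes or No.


Input string: 'nvxprx'
Prefix to check: 'nv'
First 2 characters of input: 'nv'
Match: True
Result: Yes


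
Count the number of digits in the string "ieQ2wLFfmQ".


Input string: 'ieQ2wLFfmQ'
Operation: count digit characters (0-9)
Scan: 'i', 'e', 'Q', '2'(digit), 'w', 'L', 'F', 'f', 'm', 'Q'
Digits found: 1
Result: 1


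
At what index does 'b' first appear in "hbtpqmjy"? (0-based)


Input string: 'hbtpqmjy'
Target: 'b'
Scanning left to right: s[0]='h', s[1]='b'
First match at index: 1


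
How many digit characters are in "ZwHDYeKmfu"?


Input string: 'ZwHDYeKmfu'
Operation: count digit characters (0-9)
Scan: 'Z', 'w', 'H', 'D', 'Y', 'e', 'K', 'm', 'f', 'u'
Digits found: 0
Result: 0


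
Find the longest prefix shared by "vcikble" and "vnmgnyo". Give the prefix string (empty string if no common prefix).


String 1: 'vcikble'
String 2: 'vnmgnyo'
Compare position by position:
pos 0: 'v' vs 'v' match
pos 1: 'c' vs 'n' differ -> stop
Longest common prefix: "v" (length 1)


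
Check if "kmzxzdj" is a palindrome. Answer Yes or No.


Input string: 'kmzxzdj'
Reversed: 'jdzxzmk'
Compare pairs: s[0]='k' vs s[6]='j' (mismatch), s[1]='m' vs s[5]='d' (mismatch), s[2]='z' vs s[4]='z' (match)
Palindrome: No


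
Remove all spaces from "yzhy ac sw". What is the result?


Input string: 'yzhy ac sw'
Operation: remove all spaces
Words: 'yzhy', 'ac', 'sw'
Join without spaces: yzhyacsw


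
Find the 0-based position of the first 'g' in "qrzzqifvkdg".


Input string: 'qrzzqifvkdg'
Target: 'g'
Scanning left to right: s[0]='q', s[1]='r', s[2]='z', s[3]='z', s[4]='q', s[5]='i', s[6]='f', s[7]='v', s[8]='k', s[9]='d', s[10]='g'
First match at index: 10


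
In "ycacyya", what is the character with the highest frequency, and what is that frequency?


Input: 'ycacyya'
Operation: tally each character
Counts: 'a':2, 'c':2, 'y':3
Maximum: 'y' appears 3 times


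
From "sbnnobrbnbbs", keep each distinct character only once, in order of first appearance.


Input: 'sbnnobrbnbbs'
Operation: keep first occurrence of each character
Scan: s[0]='s' new -> keep; s[1]='b' new -> keep; s[2]='n' new -> keep; s[3]='n' seen -> skip; s[4]='o' new -> keep; s[5]='b' seen -> skip; s[6]='r' new -> keep; s[7]='b' seen -> skip; s[8]='n' seen -> skip; s[9]='b' seen -> skip; s[10]='b' seen -> skip; s[11]='s' seen -> skip
Result: sbnor


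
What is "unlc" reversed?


Input string: 'unlc'
Operation: reverse character order
Original order: 'u' -> 'n' -> 'l' -> 'c'
Reversed order: 'c' -> 'l' -> 'n' -> 'u'
Result: clnu


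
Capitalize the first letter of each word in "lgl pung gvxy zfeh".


Input string: 'lgl pung gvxy zfeh'
Operation: capitalize first letter of each word
Word transformations: 'lgl'->'Lgl', 'pung'->'Pung', 'gvxy'->'Gvxy', 'zfeh'->'Zfeh'
Result: Lgl Pung Gvxy Zfeh


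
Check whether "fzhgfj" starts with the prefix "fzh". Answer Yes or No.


Input string: 'fzhgfj'
Prefix to check: 'fzh'
First 3 characters of input: 'fzh'
Match: True
Result: Yes


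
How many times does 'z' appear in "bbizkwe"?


Input string: 'bbizkwe'
Target character: 'z'
Scan each position: s[3]='z'
Matches found at indices: 3
Total: 1


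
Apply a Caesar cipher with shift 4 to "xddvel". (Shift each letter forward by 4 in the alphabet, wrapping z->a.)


Input: 'xddvel', shift = 4
Operation: for each letter, (position + 4) mod 26
Mapping: 'x'(23+4=27, 27 mod 26=1)->'b', 'd'(3+4=7)->'h', 'd'(3+4=7)->'h', 'v'(21+4=25)->'z', 'e'(4+4=8)->'i', 'l'(11+4=15)->'p'
Result: bhhzip


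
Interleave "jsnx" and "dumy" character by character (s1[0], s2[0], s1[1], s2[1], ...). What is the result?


String 1: 'jsnx'
String 2: 'dumy'
Operation: alternate characters
Pairs: 'j'+'d', 's'+'u', 'n'+'m', 'x'+'y'
Result: jdsunmxy


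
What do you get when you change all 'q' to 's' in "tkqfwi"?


Input string: 'tkqfwi'
Operation: replace 'q' with 's'
Positions of 'q': 2
After replacement: tksfwi


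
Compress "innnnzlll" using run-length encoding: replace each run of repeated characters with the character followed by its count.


Input: 'innnnzlll'
Operation: identify consecutive runs
Runs: 'i' -> i1, 'nnnn' -> n4, 'z' -> z1, 'lll' -> l3
Encoded: i1n4z1l3


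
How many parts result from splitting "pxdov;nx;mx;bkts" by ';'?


Input string: 'pxdov;nx;mx;bkts'
Delimiter: ';'
Split result: 'pxdov', 'nx', 'mx', 'bkts'
Number of parts: 4


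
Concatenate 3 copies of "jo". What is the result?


Input string: 'jo'
Operation: repeat 3 times
Concatenation: 'jo' + 'jo' + 'jo'
Result: jojojo


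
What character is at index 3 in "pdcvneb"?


Input string: 'pdcvneb'
Operation: get character at index 3
Index mapping: s[0]='p', s[1]='d', s[2]='c', s[3]='v'
Result: 'v'


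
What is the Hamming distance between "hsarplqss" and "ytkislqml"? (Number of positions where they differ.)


String 1: 'hsarplqss'
String 2: 'ytkislqml'
Compare each position: pos 0: 'h'!='y', pos 1: 's'!='t', pos 2: 'a'!='k', pos 3: 'r'!='i', pos 4: 'p'!='s', pos 5: 'l'=='l', pos 6: 'q'=='q', pos 7: 's'!='m', pos 8: 's'!='l'
Differing positions: 7
Hamming distance: 7


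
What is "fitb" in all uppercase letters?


Input string: 'fitb'
Operation: convert each letter to uppercase
Mapping: 'f'->'F', 'i'->'I', 't'->'T', 'b'->'B'
Result: FITB


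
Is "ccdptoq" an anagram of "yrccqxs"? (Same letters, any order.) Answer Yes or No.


String 1: 'yrccqxs' -> sorted: 'ccqrsxy'
String 2: 'ccdptoq' -> sorted: 'ccdopqt'
Compare sorted forms: 'ccqrsxy' != 'ccdopqt'
Anagram: No


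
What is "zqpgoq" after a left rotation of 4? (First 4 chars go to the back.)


Input: 'zqpgoq', shift = 4
Operation: split at index 4 and swap parts
Front part s[0:4] = 'zqpg'
Back part s[4:] = 'oq'
Rotated = back + front = 'oq' + 'zqpg'
Result: oqzqpg


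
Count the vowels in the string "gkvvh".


Input string: 'gkvvh'
Operation: count vowels (a, e, i, o, u)
Scan: s[0]='g', s[1]='k', s[2]='v', s[3]='v', s[4]='h'
Vowels found: 0
Result: 0


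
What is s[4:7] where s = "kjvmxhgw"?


Input string: 'kjvmxhgw'
Operation: slice [4:7]
Extract characters: s[4]='x', s[5]='h', s[6]='g'
Result: xhg


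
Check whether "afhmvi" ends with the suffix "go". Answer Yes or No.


Input string: 'afhmvi'
Suffix to check: 'go'
Last 2 characters of input: 'vi'
Match: False
Result: No


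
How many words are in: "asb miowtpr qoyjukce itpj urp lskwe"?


Input string: 'asb miowtpr qoyjukce itpj urp lskwe'
Operation: split by spaces
Words found: 'asb', 'miowtpr', 'qoyjukce', 'itpj', 'urp', 'lskwe'
Word count: 6


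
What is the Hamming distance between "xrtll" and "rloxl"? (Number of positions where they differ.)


String 1: 'xrtll'
String 2: 'rloxl'
Compare each position: pos 0: 'x'!='r', pos 1: 'r'!='l', pos 2: 't'!='o', pos 3: 'l'!='x', pos 4: 'l'=='l'
Differing positions: 4
Hamming distance: 4


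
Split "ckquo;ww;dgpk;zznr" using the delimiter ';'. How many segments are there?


Input string: 'ckquo;ww;dgpk;zznr'
Delimiter: ';'
Split result: 'ckquo', 'ww', 'dgpk', 'zznr'
Number of parts: 4


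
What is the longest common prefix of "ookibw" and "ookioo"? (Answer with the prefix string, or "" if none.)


String 1: 'ookibw'
String 2: 'ookioo'
Compare position by position:
pos 0: 'o' vs 'o' match
pos 1: 'o' vs 'o' match
pos 2: 'k' vs 'k' match
pos 3: 'i' vs 'i' match
pos 4: 'b' vs 'o' differ -> stop
Longest common prefix: "ooki" (length 4)


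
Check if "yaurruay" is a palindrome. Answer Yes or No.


Input string: 'yaurruay'
Reversed: 'yaurruay'
Compare pairs: s[0]='y' vs s[7]='y' (match), s[1]='a' vs s[6]='a' (match), s[2]='u' vs s[5]='u' (match), s[3]='r' vs s[4]='r' (match)
Palindrome: Yes


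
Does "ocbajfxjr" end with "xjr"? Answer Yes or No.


Input string: 'ocbajfxjr'
Suffix to check: 'xjr'
Last 3 characters of input: 'xjr'
Match: True
Result: Yes


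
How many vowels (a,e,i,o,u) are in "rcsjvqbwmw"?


Input string: 'rcsjvqbwmw'
Operation: count vowels (a, e, i, o, u)
Scan: s[0]='r', s[1]='c', s[2]='s', s[3]='j', s[4]='v', s[5]='q', s[6]='b', s[7]='w', s[8]='m', s[9]='w'
Vowels found: 0
Result: 0


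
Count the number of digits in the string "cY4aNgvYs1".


Input string: 'cY4aNgvYs1'
Operation: count digit characters (0-9)
Scan: 'c', 'Y', '4'(digit), 'a', 'N', 'g', 'v', 'Y', 's', '1'(digit)
Digits found: 2
Result: 2


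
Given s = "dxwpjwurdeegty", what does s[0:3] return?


Input string: 'dxwpjwurdeegty'
Operation: slice [0:3]
Extract characters: s[0]='d', s[1]='x', s[2]='w'
Result: dxw


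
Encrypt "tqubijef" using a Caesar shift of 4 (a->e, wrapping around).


Input: 'tqubijef', shift = 4
Operation: for each letter, (position + 4) mod 26
Mapping: 't'(19+4=23)->'x', 'q'(16+4=20)->'u', 'u'(20+4=24)->'y', 'b'(1+4=5)->'f', 'i'(8+4=12)->'m', 'j'(9+4=13)->'n', 'e'(4+4=8)->'i', 'f'(5+4=9)->'j'
Result: xuyfmnij


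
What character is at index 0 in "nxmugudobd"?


Input string: 'nxmugudobd'
Operation: get character at index 0
Index mapping: s[0]='n'
Result: 'n'


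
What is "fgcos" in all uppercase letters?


Input string: 'fgcos'
Operation: convert each letter to uppercase
Mapping: 'f'->'F', 'g'->'G', 'c'->'C', 'o'->'O', 's'->'S'
Result: FGCOS


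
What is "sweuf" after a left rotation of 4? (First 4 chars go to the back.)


Input: 'sweuf', shift = 4
Operation: split at index 4 and swap parts
Front part s[0:4] = 'sweu'
Back part s[4:] = 'f'
Rotated = back + front = 'f' + 'sweu'
Result: fsweu


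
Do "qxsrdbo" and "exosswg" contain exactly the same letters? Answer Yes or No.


String 1: 'qxsrdbo' -> sorted: 'bdoqrsx'
String 2: 'exosswg' -> sorted: 'egosswx'
Compare sorted forms: 'bdoqrsx' != 'egosswx'
Anagram: No


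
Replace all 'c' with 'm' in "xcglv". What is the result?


Input string: 'xcglv'
Operation: replace 'c' with 'm'
Positions of 'c': 1
After replacement: xmglv


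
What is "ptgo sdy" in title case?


Input string: 'ptgo sdy'
Operation: capitalize first letter of each word
Word transformations: 'ptgo'->'Ptgo', 'sdy'->'Sdy'
Result: Ptgo Sdy


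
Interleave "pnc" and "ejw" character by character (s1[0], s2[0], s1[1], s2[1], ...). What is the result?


String 1: 'pnc'
String 2: 'ejw'
Operation: alternate characters
Pairs: 'p'+'e', 'n'+'j', 'c'+'w'
Result: penjcw


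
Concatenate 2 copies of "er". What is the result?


Input string: 'er'
Operation: repeat 2 times
Concatenation: 'er' + 'er'
Result: erer


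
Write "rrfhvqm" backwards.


Input string: 'rrfhvqm'
Operation: reverse character order
Original order: 'r' -> 'r' -> 'f' -> 'h' -> 'v' -> 'q' -> 'm'
Reversed order: 'm' -> 'q' -> 'v' -> 'h' -> 'f' -> 'r' -> 'r'
Result: mqvhfrr


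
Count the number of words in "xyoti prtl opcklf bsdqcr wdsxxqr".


Input string: 'xyoti prtl opcklf bsdqcr wdsxxqr'
Operation: split by spaces
Words found: 'xyoti', 'prtl', 'opcklf', 'bsdqcr', 'wdsxxqr'
Word count: 5


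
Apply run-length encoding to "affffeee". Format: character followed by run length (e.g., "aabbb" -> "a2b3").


Input: 'affffeee'
Operation: identify consecutive runs
Runs: 'a' -> a1, 'ffff' -> f4, 'eee' -> e3
Encoded: a1f4e3


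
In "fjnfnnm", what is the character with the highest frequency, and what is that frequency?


Input: 'fjnfnnm'
Operation: tally each character
Counts: 'f':2, 'j':1, 'm':1, 'n':3
Maximum: 'n' appears 3 times


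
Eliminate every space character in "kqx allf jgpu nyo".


Input string: 'kqx allf jgpu nyo'
Operation: remove all spaces
Words: 'kqx', 'allf', 'jgpu', 'nyo'
Join without spaces: kqxallfjgpunyo


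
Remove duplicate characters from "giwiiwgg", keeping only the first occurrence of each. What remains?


Input: 'giwiiwgg'
Operation: keep first occurrence of each character
Scan: s[0]='g' new -> keep; s[1]='i' new -> keep; s[2]='w' new -> keep; s[3]='i' seen -> skip; s[4]='i' seen -> skip; s[5]='w' seen -> skip; s[6]='g' seen -> skip; s[7]='g' seen -> skip
Result: giw


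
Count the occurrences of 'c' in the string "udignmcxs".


Input string: 'udignmcxs'
Target character: 'c'
Scan each position: s[6]='c'
Matches found at indices: 6
Total: 1


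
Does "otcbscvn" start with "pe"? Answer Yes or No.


Input string: 'otcbscvn'
Prefix to check: 'pe'
First 2 characters of input: 'ot'
Match: False
Result: No


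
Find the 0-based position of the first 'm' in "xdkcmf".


Input string: 'xdkcmf'
Target: 'm'
Scanning left to right: s[0]='x', s[1]='d', s[2]='k', s[3]='c', s[4]='m'
First match at index: 4


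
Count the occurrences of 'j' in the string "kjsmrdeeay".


Input string: 'kjsmrdeeay'
Target character: 'j'
Scan each position: s[1]='j'
Matches found at indices: 1
Total: 1


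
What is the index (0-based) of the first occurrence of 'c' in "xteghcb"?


Input string: 'xteghcb'
Target: 'c'
Scanning left to right: s[0]='x', s[1]='t', s[2]='e', s[3]='g', s[4]='h', s[5]='c'
First match at index: 5


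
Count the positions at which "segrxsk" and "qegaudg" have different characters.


String 1: 'segrxsk'
String 2: 'qegaudg'
Compare each position: pos 0: 's'!='q', pos 1: 'e'=='e', pos 2: 'g'=='g', pos 3: 'r'!='a', pos 4: 'x'!='u', pos 5: 's'!='d', pos 6: 'k'!='g'
Differing positions: 5
Hamming distance: 5


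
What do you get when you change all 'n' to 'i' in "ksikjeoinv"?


Input string: 'ksikjeoinv'
Operation: replace 'n' with 'i'
Positions of 'n': 8
After replacement: ksikjeoiiv


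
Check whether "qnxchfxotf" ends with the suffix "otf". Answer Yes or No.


Input string: 'qnxchfxotf'
Suffix to check: 'otf'
Last 3 characters of input: 'otf'
Match: True
Result: Yes


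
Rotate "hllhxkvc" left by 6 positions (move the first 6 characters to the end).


Input: 'hllhxkvc', shift = 6
Operation: split at index 6 and swap parts
Front part s[0:6] = 'hllhxk'
Back part s[6:] = 'vc'
Rotated = back + front = 'vc' + 'hllhxk'
Result: vchllhxk


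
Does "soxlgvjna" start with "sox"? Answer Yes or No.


Input string: 'soxlgvjna'
Prefix to check: 'sox'
First 3 characters of input: 'sox'
Match: True
Result: Yes


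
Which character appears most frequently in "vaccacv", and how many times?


Input: 'vaccacv'
Operation: tally each character
Counts: 'a':2, 'c':3, 'v':2
Maximum: 'c' appears 3 times


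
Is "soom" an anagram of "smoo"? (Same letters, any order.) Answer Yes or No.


String 1: 'smoo' -> sorted: 'moos'
String 2: 'soom' -> sorted: 'moos'
Compare sorted forms: 'moos' == 'moos'
Anagram: Yes


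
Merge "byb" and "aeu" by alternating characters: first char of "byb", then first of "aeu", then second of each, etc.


String 1: 'byb'
String 2: 'aeu'
Operation: alternate characters
Pairs: 'b'+'a', 'y'+'e', 'b'+'u'
Result: bayebu


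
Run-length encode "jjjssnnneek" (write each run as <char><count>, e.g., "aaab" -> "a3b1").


Input: 'jjjssnnneek'
Operation: identify consecutive runs
Runs: 'jjj' -> j3, 'ss' -> s2, 'nnn' -> n3, 'ee' -> e2, 'k' -> k1
Encoded: j3s2n3e2k1


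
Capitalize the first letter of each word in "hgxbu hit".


Input string: 'hgxbu hit'
Operation: capitalize first letter of each word
Word transformations: 'hgxbu'->'Hgxbu', 'hit'->'Hit'
Result: Hgxbu Hit


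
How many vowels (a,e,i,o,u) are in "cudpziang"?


Input string: 'cudpziang'
Operation: count vowels (a, e, i, o, u)
Scan: s[0]='c', s[1]='u' (vowel), s[2]='d', s[3]='p', s[4]='z', s[5]='i' (vowel), s[6]='a' (vowel), s[7]='n', s[8]='g'
Vowels found: 3
Result: 3


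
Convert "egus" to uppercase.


Input string: 'egus'
Operation: convert each letter to uppercase
Mapping: 'e'->'E', 'g'->'G', 'u'->'U', 's'->'S'
Result: EGUS


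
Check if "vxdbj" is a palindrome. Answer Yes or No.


Input string: 'vxdbj'
Reversed: 'jbdxv'
Compare pairs: s[0]='v' vs s[4]='j' (mismatch), s[1]='x' vs s[3]='b' (mismatch)
Palindrome: No


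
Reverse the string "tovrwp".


Input string: 'tovrwp'
Operation: reverse character order
Original order: 't' -> 'o' -> 'v' -> 'r' -> 'w' -> 'p'
Reversed order: 'p' -> 'w' -> 'r' -> 'v' -> 'o' -> 't'
Result: pwrvot


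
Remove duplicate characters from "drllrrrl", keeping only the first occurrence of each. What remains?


Input: 'drllrrrl'
Operation: keep first occurrence of each character
Scan: s[0]='d' new -> keep; s[1]='r' new -> keep; s[2]='l' new -> keep; s[3]='l' seen -> skip; s[4]='r' seen -> skip; s[5]='r' seen -> skip; s[6]='r' seen -> skip; s[7]='l' seen -> skip
Result: drl


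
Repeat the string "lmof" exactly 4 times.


Input string: 'lmof'
Operation: repeat 4 times
Concatenation: 'lmof' + 'lmof' + 'lmof' + 'lmof'
Result: lmoflmoflmoflmof


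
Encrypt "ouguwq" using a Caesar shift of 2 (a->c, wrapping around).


Input: 'ouguwq', shift = 2
Operation: for each letter, (position + 2) mod 26
Mapping: 'o'(14+2=16)->'q', 'u'(20+2=22)->'w', 'g'(6+2=8)->'i', 'u'(20+2=22)->'w', 'w'(22+2=24)->'y', 'q'(16+2=18)->'s'
Result: qwiwys


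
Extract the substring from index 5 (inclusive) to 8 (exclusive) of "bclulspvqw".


Input string: 'bclulspvqw'
Operation: slice [5:8]
Extract characters: s[5]='s', s[6]='p', s[7]='v'
Result: spv


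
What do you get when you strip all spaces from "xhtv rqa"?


Input string: 'xhtv rqa'
Operation: remove all spaces
Words: 'xhtv', 'rqa'
Join without spaces: xhtvrqa
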